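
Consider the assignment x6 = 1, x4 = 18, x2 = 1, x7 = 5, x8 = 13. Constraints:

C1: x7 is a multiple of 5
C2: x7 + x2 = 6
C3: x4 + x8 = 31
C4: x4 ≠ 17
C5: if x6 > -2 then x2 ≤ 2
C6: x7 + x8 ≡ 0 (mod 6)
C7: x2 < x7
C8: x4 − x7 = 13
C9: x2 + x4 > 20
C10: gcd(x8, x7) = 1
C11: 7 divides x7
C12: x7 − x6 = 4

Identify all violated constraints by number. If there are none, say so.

No — constraints 9 and 11 are not satisfied.

C1: 5 / 5 = 1, so 5 divides 5  holds
C2: x7 + x2 = 5 + 1 = 6  holds
C3: x4 + x8 = 18 + 13 = 31  holds
C4: x4 = 18, and 18 ≠ 17  holds
C5: x6 = 1 > -2, so we need x2 ≤ 2; x2 = 1 ≤ 2  holds
C6: x7 + x8 = 18; 18 mod 6 = 0  holds
C7: x2 = 1, x7 = 5; 1 < 5  holds
C8: x4 − x7 = 18 − 5 = 13  holds
C9: x2 + x4 = 1 + 18 = 19; 19 ≤ 20, bound 20 not met  fails
C10: gcd(13, 5) = 1  holds
C11: 5 = 7×0 + 5, so 7 does not divide 5  fails
C12: x7 − x6 = 5 − 1 = 4  holds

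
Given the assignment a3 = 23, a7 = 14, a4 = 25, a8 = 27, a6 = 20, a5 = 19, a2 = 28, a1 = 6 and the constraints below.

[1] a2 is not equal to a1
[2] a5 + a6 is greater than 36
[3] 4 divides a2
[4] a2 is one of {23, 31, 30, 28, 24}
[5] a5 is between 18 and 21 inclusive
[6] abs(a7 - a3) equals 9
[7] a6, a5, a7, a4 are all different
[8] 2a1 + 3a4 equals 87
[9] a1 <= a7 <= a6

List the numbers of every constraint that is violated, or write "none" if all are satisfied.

[1] a2 = 28, a1 = 6; distinct — holds.
[2] a5 + a6 = 19 + 20 = 39; 39 > 36 — holds.
[3] 28 / 4 = 7, so 4 divides 28 — holds.
[4] a2 = 28 is in {23, 31, 30, 28, 24} — holds.
[5] a5 = 19 lies in [18, 21] — holds.
[6] abs(14 - 23) = 9 — holds.
[7] values 20, 19, 14, 25 are pairwise distinct — holds.
[8] 2a1 + 3a4 = 2(6) + 3(25) = 87 — holds.
[9] values 6 <= 14 <= 20 — holds.

All constraints are satisfied.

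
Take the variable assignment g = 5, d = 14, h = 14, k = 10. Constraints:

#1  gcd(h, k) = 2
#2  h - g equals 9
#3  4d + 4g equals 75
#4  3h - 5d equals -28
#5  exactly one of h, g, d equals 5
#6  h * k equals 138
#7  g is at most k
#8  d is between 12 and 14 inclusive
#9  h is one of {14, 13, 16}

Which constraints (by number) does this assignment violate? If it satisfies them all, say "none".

#1 gcd(14, 10) = 2  holds
#2 h - g = 14 - 5 = 9  holds
#3 4d + 4g = 4(14) + 4(5) = 76, not 75  fails
#4 3h - 5d = 3(14) - 5(14) = -28  holds
#5 h=14, g=5, d=14; 1 of them equals 5  holds
#6 h * k = 14 * 10 = 140, not 138  fails
#7 g = 5, k = 10; 5 ≤ 10  holds
#8 d = 14 lies in [12, 14]  holds
#9 h = 14 is in {14, 13, 16}  holds

The assignment fails constraints 3 and 6.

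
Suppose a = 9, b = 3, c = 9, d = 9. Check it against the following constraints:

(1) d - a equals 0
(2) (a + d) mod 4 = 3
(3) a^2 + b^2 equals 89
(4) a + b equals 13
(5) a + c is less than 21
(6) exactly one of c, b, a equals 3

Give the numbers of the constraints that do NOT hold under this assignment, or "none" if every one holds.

No — constraints 2, 3, and 4 are not satisfied.

(1) d - a = 9 - 9 = 0  ✓
(2) a + d = 18; 18 mod 4 = 2, not 3  ✗
(3) a^2 + b^2 = 9^2 + 3^2 = 81 + 9 = 90, not 89  ✗
(4) a + b = 9 + 3 = 12, not 13  ✗
(5) a + c = 9 + 9 = 18; 18 < 21  ✓
(6) c=9, b=3, a=9; 1 of them equals 3  ✓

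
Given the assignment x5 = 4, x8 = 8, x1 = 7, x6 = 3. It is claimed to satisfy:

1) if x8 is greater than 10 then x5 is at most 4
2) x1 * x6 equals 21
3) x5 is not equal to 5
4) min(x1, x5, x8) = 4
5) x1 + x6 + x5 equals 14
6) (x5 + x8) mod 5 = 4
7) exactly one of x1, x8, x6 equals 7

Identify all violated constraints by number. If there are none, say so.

1) x8 = 8, not > 10; antecedent false, conditional vacuously true — holds.
2) x1 * x6 = 7 * 3 = 21 — holds.
3) x5 = 4, and 4 ≠ 5 — holds.
4) min(7, 4, 8) = 4 — holds.
5) x1 + x6 + x5 = 7 + 3 + 4 = 14 — holds.
6) x5 + x8 = 12; 12 mod 5 = 2, not 4 — fails.
7) x1=7, x8=8, x6=3; 1 of them equals 7 — holds.

Constraint 6 does not hold.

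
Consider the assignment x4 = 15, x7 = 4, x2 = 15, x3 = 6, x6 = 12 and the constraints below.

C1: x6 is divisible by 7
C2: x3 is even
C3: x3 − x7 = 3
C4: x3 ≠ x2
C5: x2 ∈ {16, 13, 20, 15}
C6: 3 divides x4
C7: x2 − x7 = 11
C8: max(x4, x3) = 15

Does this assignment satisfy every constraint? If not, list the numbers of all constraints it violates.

Constraints 1, 3 are violated.

C1: 12 = 7×1 + 5, so 7 does not divide 12  ✗
C2: x3 = 6 is even  ✓
C3: x3 − x7 = 6 − 4 = 2, not 3  ✗
C4: x3 = 6, x2 = 15; distinct  ✓
C5: x2 = 15 is in {16, 13, 20, 15}  ✓
C6: 15 / 3 = 5, so 3 divides 15  ✓
C7: x2 − x7 = 15 − 4 = 11  ✓
C8: max(15, 6) = 15  ✓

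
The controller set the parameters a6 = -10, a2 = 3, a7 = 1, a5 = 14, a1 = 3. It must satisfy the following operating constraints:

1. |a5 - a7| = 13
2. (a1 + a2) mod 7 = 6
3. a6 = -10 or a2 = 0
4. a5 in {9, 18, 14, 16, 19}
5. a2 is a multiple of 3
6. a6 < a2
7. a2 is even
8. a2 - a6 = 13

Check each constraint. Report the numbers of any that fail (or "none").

Constraint 7 does not hold.

1. |14 - 1| = 13 — OK.
2. a1 + a2 = 6; 6 mod 7 = 6 — OK.
3. a6 = -10 = -10 (first disjunct) — OK.
4. a5 = 14 is in {9, 18, 14, 16, 19} — OK.
5. 3 / 3 = 1, so 3 divides 3 — OK.
6. a6 = -10, a2 = 3; -10 < 3 — OK.
7. a2 = 3 is odd — violated.
8. a2 - a6 = 3 - (-10) = 13 — OK.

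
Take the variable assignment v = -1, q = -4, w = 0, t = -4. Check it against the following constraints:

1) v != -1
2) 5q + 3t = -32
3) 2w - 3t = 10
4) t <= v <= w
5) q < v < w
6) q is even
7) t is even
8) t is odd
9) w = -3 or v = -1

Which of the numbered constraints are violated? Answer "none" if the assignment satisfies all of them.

1) v = -1, but -1 is required to differ — violated.
2) 5q + 3t = 5(-4) + 3(-4) = -32 — satisfied.
3) 2w - 3t = 2(0) - 3(-4) = 12, not 10 — violated.
4) values -4 <= -1 <= 0 — satisfied.
5) values -4 < -1 < 0 — satisfied.
6) q = -4 is even — satisfied.
7) t = -4 is even — satisfied.
8) t = -4 is even — violated.
9) w = 0 ≠ -3, but v = -1 = -1 (second disjunct) — satisfied.

Violated: 1, 3, and 8.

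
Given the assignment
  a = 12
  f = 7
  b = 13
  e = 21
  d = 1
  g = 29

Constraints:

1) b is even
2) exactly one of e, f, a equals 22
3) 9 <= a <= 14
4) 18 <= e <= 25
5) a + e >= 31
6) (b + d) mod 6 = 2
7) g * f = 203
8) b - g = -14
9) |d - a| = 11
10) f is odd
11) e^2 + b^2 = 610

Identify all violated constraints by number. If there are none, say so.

1) b = 13 is odd — violated.
2) e=21, f=7, a=12; 0 of them equal 22, not exactly one — violated.
3) a = 12 lies in [9, 14] — OK.
4) e = 21 lies in [18, 25] — OK.
5) a + e = 12 + 21 = 33; 33 ≥ 31 — OK.
6) b + d = 14; 14 mod 6 = 2 — OK.
7) g * f = 29 * 7 = 203 — OK.
8) b - g = 13 - 29 = -16, not -14 — violated.
9) |1 - 12| = 11 — OK.
10) f = 7 is odd — OK.
11) e^2 + b^2 = 21^2 + 13^2 = 441 + 169 = 610 — OK.

Constraints 1, 2, 8 do not hold.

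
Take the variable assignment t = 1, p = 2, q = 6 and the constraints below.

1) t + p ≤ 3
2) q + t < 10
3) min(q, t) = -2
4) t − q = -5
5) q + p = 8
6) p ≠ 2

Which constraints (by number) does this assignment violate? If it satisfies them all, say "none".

1) t + p = 1 + 2 = 3; 3 ≤ 3  true
2) q + t = 6 + 1 = 7; 7 < 10  true
3) min(6, 1) = 1, not -2  false
4) t − q = 1 − 6 = -5  true
5) q + p = 6 + 2 = 8  true
6) p = 2, but 2 is required to differ  false

No — constraints 3, 6 are not satisfied.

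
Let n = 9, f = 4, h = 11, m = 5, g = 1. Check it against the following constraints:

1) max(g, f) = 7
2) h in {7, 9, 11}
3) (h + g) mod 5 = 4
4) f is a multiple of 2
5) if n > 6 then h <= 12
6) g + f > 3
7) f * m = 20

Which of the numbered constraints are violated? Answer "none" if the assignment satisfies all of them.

1) max(1, 4) = 4, not 7 — violated.
2) h = 11 is in {7, 9, 11} — satisfied.
3) h + g = 12; 12 mod 5 = 2, not 4 — violated.
4) 4 / 2 = 2, so 2 divides 4 — satisfied.
5) n = 9 > 6, so we need h ≤ 12; h = 11 ≤ 12 — satisfied.
6) g + f = 1 + 4 = 5; 5 > 3 — satisfied.
7) f * m = 4 * 5 = 20 — satisfied.

No — constraints 1 and 3 are not satisfied.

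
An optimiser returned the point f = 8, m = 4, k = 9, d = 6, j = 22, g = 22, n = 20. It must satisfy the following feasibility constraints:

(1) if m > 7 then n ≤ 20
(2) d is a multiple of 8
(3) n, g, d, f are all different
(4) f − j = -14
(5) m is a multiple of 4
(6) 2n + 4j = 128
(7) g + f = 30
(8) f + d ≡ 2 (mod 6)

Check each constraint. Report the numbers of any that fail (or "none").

Violated: 2.

(1) m = 4, not > 7; antecedent false, conditional vacuously true  holds
(2) 6 = 8×0 + 6, so 8 does not divide 6  fails
(3) values 20, 22, 6, 8 are pairwise distinct  holds
(4) f − j = 8 − 22 = -14  holds
(5) 4 / 4 = 1, so 4 divides 4  holds
(6) 2n + 4j = 2(20) + 4(22) = 128  holds
(7) g + f = 22 + 8 = 30  holds
(8) f + d = 14; 14 mod 6 = 2  holds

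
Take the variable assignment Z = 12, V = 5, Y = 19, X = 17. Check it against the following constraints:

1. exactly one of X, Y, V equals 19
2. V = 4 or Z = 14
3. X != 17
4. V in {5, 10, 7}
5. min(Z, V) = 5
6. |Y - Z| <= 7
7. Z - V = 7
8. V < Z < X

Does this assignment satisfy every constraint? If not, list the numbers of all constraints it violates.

The assignment fails constraints 2, 3.

1. X=17, Y=19, V=5; 1 of them equals 19 — OK.
2. V = 5 ≠ 4 and Z = 12 ≠ 14; both disjuncts false — violated.
3. X = 17, but 17 is required to differ — violated.
4. V = 5 is in {5, 10, 7} — OK.
5. min(12, 5) = 5 — OK.
6. |19 - 12| = 7; 7 ≤ 7 — OK.
7. Z - V = 12 - 5 = 7 — OK.
8. values 5 < 12 < 17 — OK.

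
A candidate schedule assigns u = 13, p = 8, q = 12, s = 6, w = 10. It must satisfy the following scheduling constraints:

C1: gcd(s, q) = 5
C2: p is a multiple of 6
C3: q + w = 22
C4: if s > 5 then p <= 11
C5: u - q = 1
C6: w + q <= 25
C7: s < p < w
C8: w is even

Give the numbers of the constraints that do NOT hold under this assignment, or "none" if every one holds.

Constraints 1 and 2 are violated.

C1: gcd(6, 12) = 6, not 5 — violated.
C2: 8 = 6*1 + 2, so 6 does not divide 8 — violated.
C3: q + w = 12 + 10 = 22 — satisfied.
C4: s = 6 > 5, so we need p ≤ 11; p = 8 ≤ 11 — satisfied.
C5: u - q = 13 - 12 = 1 — satisfied.
C6: w + q = 10 + 12 = 22; 22 ≤ 25 — satisfied.
C7: values 6 < 8 < 10 — satisfied.
C8: w = 10 is even — satisfied.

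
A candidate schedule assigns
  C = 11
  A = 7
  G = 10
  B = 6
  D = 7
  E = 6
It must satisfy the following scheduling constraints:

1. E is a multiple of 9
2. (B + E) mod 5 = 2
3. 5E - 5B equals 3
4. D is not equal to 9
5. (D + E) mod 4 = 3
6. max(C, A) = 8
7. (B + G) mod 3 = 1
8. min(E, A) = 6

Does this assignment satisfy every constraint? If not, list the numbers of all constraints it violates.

The assignment fails constraints 1, 3, 5, and 6.

1. 6 = 9*0 + 6, so 9 does not divide 6  false
2. B + E = 12; 12 mod 5 = 2  true
3. 5E - 5B = 5(6) - 5(6) = 0, not 3  false
4. D = 7, and 7 ≠ 9  true
5. D + E = 13; 13 mod 4 = 1, not 3  false
6. max(11, 7) = 11, not 8  false
7. B + G = 16; 16 mod 3 = 1  true
8. min(6, 7) = 6  true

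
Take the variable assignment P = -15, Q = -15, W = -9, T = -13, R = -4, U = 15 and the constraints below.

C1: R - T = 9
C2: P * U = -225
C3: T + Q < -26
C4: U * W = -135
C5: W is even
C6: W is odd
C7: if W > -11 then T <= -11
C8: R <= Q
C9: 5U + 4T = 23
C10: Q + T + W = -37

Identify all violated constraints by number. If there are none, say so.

Violated: 5, 8.

C1: R - T = -4 - (-13) = 9  yes
C2: P * U = -15 * 15 = -225  yes
C3: T + Q = -13 + (-15) = -28; -28 < -26  yes
C4: U * W = 15 * (-9) = -135  yes
C5: W = -9 is odd  no
C6: W = -9 is odd  yes
C7: W = -9 > -11, so we need T ≤ -11; T = -13 ≤ -11  yes
C8: R = -4, Q = -15; -4 > -15 (want ≤)  no
C9: 5U + 4T = 5(15) + 4(-13) = 23  yes
C10: Q + T + W = -15 + (-13) + (-9) = -37  yes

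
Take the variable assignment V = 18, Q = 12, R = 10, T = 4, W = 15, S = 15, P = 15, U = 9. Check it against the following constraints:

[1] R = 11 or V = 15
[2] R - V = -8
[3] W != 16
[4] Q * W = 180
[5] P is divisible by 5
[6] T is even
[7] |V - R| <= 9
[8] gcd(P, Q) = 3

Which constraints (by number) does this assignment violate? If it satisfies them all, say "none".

Violated: 1.

[1] R = 10 ≠ 11 and V = 18 ≠ 15; both disjuncts false — violated.
[2] R - V = 10 - 18 = -8 — satisfied.
[3] W = 15, and 15 ≠ 16 — satisfied.
[4] Q * W = 12 * 15 = 180 — satisfied.
[5] 15 / 5 = 3, so 5 divides 15 — satisfied.
[6] T = 4 is even — satisfied.
[7] |18 - 10| = 8; 8 ≤ 9 — satisfied.
[8] gcd(15, 12) = 3 — satisfied.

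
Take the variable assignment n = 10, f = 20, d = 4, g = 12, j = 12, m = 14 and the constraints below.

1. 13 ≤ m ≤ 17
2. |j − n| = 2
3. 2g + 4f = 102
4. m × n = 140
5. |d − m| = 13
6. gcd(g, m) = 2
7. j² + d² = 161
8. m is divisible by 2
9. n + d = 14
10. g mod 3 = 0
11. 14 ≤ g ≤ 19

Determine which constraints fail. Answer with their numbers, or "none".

1. m = 14 lies in [13, 17] — holds.
2. |12 − 10| = 2 — holds.
3. 2g + 4f = 2(12) + 4(20) = 104, not 102 — does not hold.
4. m × n = 14 × 10 = 140 — holds.
5. |4 − 14| = 10, not 13 — does not hold.
6. gcd(12, 14) = 2 — holds.
7. j² + d² = 12² + 4² = 144 + 16 = 160, not 161 — does not hold.
8. 14 / 2 = 7, so 2 divides 14 — holds.
9. n + d = 10 + 4 = 14 — holds.
10. 12 mod 3 = 0 — holds.
11. g = 12 is outside [14, 19] — does not hold.

Constraints 3, 5, 7, and 11 are violated.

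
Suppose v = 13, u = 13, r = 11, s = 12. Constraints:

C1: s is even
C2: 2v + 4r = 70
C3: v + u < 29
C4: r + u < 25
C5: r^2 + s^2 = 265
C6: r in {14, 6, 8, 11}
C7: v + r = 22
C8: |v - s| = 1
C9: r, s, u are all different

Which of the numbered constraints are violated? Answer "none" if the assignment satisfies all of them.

C1: s = 12 is even  true
C2: 2v + 4r = 2(13) + 4(11) = 70  true
C3: v + u = 13 + 13 = 26; 26 < 29  true
C4: r + u = 11 + 13 = 24; 24 < 25  true
C5: r^2 + s^2 = 11^2 + 12^2 = 121 + 144 = 265  true
C6: r = 11 is in {14, 6, 8, 11}  true
C7: v + r = 13 + 11 = 24, not 22  false
C8: |13 - 12| = 1  true
C9: values 11, 12, 13 are pairwise distinct  true

Constraint 7 is violated.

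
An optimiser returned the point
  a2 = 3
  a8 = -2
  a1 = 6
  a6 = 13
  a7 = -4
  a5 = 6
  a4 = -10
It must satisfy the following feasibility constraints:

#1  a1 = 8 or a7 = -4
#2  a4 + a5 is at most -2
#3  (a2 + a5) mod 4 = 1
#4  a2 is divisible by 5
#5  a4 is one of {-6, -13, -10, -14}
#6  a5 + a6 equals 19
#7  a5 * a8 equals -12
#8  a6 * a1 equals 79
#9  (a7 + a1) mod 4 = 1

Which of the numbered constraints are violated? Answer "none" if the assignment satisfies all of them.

#1 a1 = 6 ≠ 8, but a7 = -4 = -4 (second disjunct) — OK.
#2 a4 + a5 = -10 + 6 = -4; -4 ≤ -2 — OK.
#3 a2 + a5 = 9; 9 mod 4 = 1 — OK.
#4 3 = 5*0 + 3, so 5 does not divide 3 — violated.
#5 a4 = -10 is in {-6, -13, -10, -14} — OK.
#6 a5 + a6 = 6 + 13 = 19 — OK.
#7 a5 * a8 = 6 * (-2) = -12 — OK.
#8 a6 * a1 = 13 * 6 = 78, not 79 — violated.
#9 a7 + a1 = 2; 2 mod 4 = 2, not 1 — violated.

Constraints 4, 8, and 9 do not hold.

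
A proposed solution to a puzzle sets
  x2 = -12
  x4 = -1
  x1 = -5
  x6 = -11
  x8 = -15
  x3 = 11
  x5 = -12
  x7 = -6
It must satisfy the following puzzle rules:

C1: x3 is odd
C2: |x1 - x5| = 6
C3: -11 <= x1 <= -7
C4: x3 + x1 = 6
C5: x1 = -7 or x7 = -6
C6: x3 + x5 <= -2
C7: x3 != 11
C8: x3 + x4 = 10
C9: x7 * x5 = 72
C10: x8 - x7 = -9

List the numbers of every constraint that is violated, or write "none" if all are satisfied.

C1: x3 = 11 is odd  yes
C2: |-5 - (-12)| = 7, not 6  no
C3: x1 = -5 is outside [-11, -7]  no
C4: x3 + x1 = 11 + (-5) = 6  yes
C5: x1 = -5 ≠ -7, but x7 = -6 = -6 (second disjunct)  yes
C6: x3 + x5 = 11 + (-12) = -1; -1 > -2, bound -2 not met  no
C7: x3 = 11, but 11 is required to differ  no
C8: x3 + x4 = 11 + (-1) = 10  yes
C9: x7 * x5 = -6 * (-12) = 72  yes
C10: x8 - x7 = -15 - (-6) = -9  yes

No — constraints 2, 3, 6, 7 are not satisfied.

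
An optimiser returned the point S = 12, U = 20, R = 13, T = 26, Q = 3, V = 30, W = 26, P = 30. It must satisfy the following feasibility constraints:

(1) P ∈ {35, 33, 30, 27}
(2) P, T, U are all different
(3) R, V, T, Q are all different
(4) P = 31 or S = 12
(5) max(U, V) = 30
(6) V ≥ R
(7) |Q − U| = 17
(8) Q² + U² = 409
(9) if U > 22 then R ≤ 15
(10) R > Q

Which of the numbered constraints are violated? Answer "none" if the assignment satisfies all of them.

All constraints are satisfied.

(1) P = 30 is in {35, 33, 30, 27} — satisfied.
(2) values 30, 26, 20 are pairwise distinct — satisfied.
(3) values 13, 30, 26, 3 are pairwise distinct — satisfied.
(4) P = 30 ≠ 31, but S = 12 = 12 (second disjunct) — satisfied.
(5) max(20, 30) = 30 — satisfied.
(6) V = 30, R = 13; 30 ≥ 13 — satisfied.
(7) |3 − 20| = 17 — satisfied.
(8) Q² + U² = 3² + 20² = 9 + 400 = 409 — satisfied.
(9) U = 20, not > 22; antecedent false, conditional vacuously true — satisfied.
(10) R = 13, Q = 3; 13 > 3 — satisfied.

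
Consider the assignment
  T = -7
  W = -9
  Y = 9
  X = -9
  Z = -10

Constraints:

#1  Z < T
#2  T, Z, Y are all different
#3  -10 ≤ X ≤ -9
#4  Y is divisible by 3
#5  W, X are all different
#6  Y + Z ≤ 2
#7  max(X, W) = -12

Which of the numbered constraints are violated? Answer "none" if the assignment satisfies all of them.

Violated: 5 and 7.

#1 Z = -10, T = -7; -10 < -7 — holds.
#2 values -7, -10, 9 are pairwise distinct — holds.
#3 X = -9 lies in [-10, -9] — holds.
#4 9 / 3 = 3, so 3 divides 9 — holds.
#5 W = X = -9, not all different — does not hold.
#6 Y + Z = 9 + (-10) = -1; -1 ≤ 2 — holds.
#7 max(-9, -9) = -9, not -12 — does not hold.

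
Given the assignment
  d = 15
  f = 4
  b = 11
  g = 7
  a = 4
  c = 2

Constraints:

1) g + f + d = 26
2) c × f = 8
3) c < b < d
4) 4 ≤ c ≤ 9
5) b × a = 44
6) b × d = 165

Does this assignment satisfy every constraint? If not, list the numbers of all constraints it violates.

No — constraint 4 is not satisfied.

1) g + f + d = 7 + 4 + 15 = 26 — OK.
2) c × f = 2 × 4 = 8 — OK.
3) values 2 < 11 < 15 — OK.
4) c = 2 is outside [4, 9] — violated.
5) b × a = 11 × 4 = 44 — OK.
6) b × d = 11 × 15 = 165 — OK.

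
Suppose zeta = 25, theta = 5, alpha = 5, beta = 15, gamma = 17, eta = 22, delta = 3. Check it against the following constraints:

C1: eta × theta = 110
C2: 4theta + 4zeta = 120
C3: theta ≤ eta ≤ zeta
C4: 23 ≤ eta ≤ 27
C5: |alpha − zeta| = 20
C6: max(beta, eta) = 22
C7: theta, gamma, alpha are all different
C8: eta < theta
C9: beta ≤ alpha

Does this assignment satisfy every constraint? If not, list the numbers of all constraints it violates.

The assignment fails constraints 4, 7, 8, and 9.

C1: eta × theta = 22 × 5 = 110  OK
C2: 4theta + 4zeta = 4(5) + 4(25) = 120  OK
C3: values 5 ≤ 22 ≤ 25  OK
C4: eta = 22 is outside [23, 27]  FAIL
C5: |5 − 25| = 20  OK
C6: max(15, 22) = 22  OK
C7: theta = alpha = 5, not all different  FAIL
C8: eta = 22, theta = 5; 22 ≥ 5 (want <)  FAIL
C9: beta = 15, alpha = 5; 15 > 5 (want ≤)  FAIL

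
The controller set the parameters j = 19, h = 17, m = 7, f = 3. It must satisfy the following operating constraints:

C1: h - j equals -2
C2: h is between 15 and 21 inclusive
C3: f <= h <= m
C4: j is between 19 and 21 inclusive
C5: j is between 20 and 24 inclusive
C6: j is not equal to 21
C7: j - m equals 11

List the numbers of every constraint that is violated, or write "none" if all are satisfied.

C1: h - j = 17 - 19 = -2 — OK.
C2: h = 17 lies in [15, 21] — OK.
C3: values 3, 17, 7; h = 17 is not <= m = 7 — violated.
C4: j = 19 lies in [19, 21] — OK.
C5: j = 19 is outside [20, 24] — violated.
C6: j = 19, and 19 ≠ 21 — OK.
C7: j - m = 19 - 7 = 12, not 11 — violated.

Violated: 3, 5, and 7.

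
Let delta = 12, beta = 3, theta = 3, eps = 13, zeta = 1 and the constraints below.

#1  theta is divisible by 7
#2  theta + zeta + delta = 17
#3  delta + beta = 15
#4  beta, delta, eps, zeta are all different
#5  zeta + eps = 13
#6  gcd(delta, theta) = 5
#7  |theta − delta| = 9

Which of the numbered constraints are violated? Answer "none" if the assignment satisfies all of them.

Violated: 1, 2, 5, and 6.

#1 3 = 7×0 + 3, so 7 does not divide 3  no
#2 theta + zeta + delta = 3 + 1 + 12 = 16, not 17  no
#3 delta + beta = 12 + 3 = 15  yes
#4 values 3, 12, 13, 1 are pairwise distinct  yes
#5 zeta + eps = 1 + 13 = 14, not 13  no
#6 gcd(12, 3) = 3, not 5  no
#7 |3 − 12| = 9  yes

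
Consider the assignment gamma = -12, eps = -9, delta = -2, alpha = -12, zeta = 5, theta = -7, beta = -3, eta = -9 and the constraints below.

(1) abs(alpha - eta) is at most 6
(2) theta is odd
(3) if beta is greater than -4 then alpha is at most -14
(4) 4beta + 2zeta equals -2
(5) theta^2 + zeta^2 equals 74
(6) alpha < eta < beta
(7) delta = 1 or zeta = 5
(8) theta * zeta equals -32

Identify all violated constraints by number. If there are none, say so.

The assignment fails constraints 3, 8.

(1) abs(-12 - (-9)) = 3; 3 ≤ 6 — holds.
(2) theta = -7 is odd — holds.
(3) beta = -3 > -4, so we need alpha ≤ -14; but alpha = -12 > -14 — does not hold.
(4) 4beta + 2zeta = 4(-3) + 2(5) = -2 — holds.
(5) theta^2 + zeta^2 = (-7)^2 + 5^2 = 49 + 25 = 74 — holds.
(6) values -12 < -9 < -3 — holds.
(7) delta = -2 ≠ 1, but zeta = 5 = 5 (second disjunct) — holds.
(8) theta * zeta = -7 * 5 = -35, not -32 — does not hold.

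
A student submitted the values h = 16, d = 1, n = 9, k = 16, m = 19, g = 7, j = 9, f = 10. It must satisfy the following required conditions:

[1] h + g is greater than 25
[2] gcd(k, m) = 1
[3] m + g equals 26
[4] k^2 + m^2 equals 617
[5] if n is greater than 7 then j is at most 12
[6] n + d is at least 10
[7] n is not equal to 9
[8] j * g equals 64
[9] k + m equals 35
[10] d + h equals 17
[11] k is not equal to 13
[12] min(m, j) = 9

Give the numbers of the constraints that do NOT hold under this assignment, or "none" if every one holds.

[1] h + g = 16 + 7 = 23; 23 ≤ 25, bound 25 not met  false
[2] gcd(16, 19) = 1  true
[3] m + g = 19 + 7 = 26  true
[4] k^2 + m^2 = 16^2 + 19^2 = 256 + 361 = 617  true
[5] n = 9 > 7, so we need j ≤ 12; j = 9 ≤ 12  true
[6] n + d = 9 + 1 = 10; 10 ≥ 10  true
[7] n = 9, but 9 is required to differ  false
[8] j * g = 9 * 7 = 63, not 64  false
[9] k + m = 16 + 19 = 35  true
[10] d + h = 1 + 16 = 17  true
[11] k = 16, and 16 ≠ 13  true
[12] min(19, 9) = 9  true

Violated: 1, 7, and 8.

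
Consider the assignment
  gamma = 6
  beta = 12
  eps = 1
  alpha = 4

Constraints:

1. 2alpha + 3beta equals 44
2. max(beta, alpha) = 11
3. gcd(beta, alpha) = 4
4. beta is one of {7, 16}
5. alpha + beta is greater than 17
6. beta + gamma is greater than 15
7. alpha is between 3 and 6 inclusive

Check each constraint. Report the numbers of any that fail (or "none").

Constraints 2, 4, 5 do not hold.

1. 2alpha + 3beta = 2(4) + 3(12) = 44 — OK.
2. max(12, 4) = 12, not 11 — violated.
3. gcd(12, 4) = 4 — OK.
4. beta = 12 is not in {7, 16} — violated.
5. alpha + beta = 4 + 12 = 16; 16 ≤ 17, bound 17 not met — violated.
6. beta + gamma = 12 + 6 = 18; 18 > 15 — OK.
7. alpha = 4 lies in [3, 6] — OK.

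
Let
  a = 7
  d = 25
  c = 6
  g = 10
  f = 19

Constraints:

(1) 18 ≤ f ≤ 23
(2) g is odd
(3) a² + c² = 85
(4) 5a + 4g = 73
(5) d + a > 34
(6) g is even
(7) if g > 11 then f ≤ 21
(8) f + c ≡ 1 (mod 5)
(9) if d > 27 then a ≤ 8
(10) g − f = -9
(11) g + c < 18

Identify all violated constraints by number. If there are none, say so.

Violated: 2, 4, 5, 8.

(1) f = 19 lies in [18, 23] — holds.
(2) g = 10 is even — fails.
(3) a² + c² = 7² + 6² = 49 + 36 = 85 — holds.
(4) 5a + 4g = 5(7) + 4(10) = 75, not 73 — fails.
(5) d + a = 25 + 7 = 32; 32 ≤ 34, bound 34 not met — fails.
(6) g = 10 is even — holds.
(7) g = 10, not > 11; antecedent false, conditional vacuously true — holds.
(8) f + c = 25; 25 mod 5 = 0, not 1 — fails.
(9) d = 25, not > 27; antecedent false, conditional vacuously true — holds.
(10) g − f = 10 − 19 = -9 — holds.
(11) g + c = 10 + 6 = 16; 16 < 18 — holds.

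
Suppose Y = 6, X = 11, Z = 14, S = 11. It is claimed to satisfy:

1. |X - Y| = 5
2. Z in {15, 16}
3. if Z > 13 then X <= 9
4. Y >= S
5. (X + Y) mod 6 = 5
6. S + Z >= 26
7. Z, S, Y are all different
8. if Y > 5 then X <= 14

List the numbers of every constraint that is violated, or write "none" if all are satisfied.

No — constraints 2, 3, 4, 6 are not satisfied.

1. |11 - 6| = 5  OK
2. Z = 14 is not in {15, 16}  FAIL
3. Z = 14 > 13, so we need X ≤ 9; but X = 11 > 9  FAIL
4. Y = 6, S = 11; 6 < 11 (want ≥)  FAIL
5. X + Y = 17; 17 mod 6 = 5  OK
6. S + Z = 11 + 14 = 25; 25 < 26, bound 26 not met  FAIL
7. values 14, 11, 6 are pairwise distinct  OK
8. Y = 6 > 5, so we need X ≤ 14; X = 11 ≤ 14  OK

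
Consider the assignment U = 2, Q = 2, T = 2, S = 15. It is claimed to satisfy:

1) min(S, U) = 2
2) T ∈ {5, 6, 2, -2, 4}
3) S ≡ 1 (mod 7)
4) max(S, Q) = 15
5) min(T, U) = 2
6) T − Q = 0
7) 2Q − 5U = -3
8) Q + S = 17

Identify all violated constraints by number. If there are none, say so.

Constraint 7 does not hold.

1) min(15, 2) = 2  OK
2) T = 2 is in {5, 6, 2, -2, 4}  OK
3) 15 mod 7 = 1  OK
4) max(15, 2) = 15  OK
5) min(2, 2) = 2  OK
6) T − Q = 2 − 2 = 0  OK
7) 2Q − 5U = 2(2) − 5(2) = -6, not -3  FAIL
8) Q + S = 2 + 15 = 17  OK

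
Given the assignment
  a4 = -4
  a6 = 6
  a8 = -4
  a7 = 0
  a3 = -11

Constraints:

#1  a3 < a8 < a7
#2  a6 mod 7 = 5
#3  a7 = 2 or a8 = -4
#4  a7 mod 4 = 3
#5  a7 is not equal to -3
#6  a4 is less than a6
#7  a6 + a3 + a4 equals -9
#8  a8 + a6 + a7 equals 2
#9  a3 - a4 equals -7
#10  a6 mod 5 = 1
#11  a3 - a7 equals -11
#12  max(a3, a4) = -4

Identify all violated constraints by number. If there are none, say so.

#1 values -11 < -4 < 0  holds
#2 6 mod 7 = 6, not 5  fails
#3 a7 = 0 ≠ 2, but a8 = -4 = -4 (second disjunct)  holds
#4 0 mod 4 = 0, not 3  fails
#5 a7 = 0, and 0 ≠ -3  holds
#6 a4 = -4, a6 = 6; -4 < 6  holds
#7 a6 + a3 + a4 = 6 + (-11) + (-4) = -9  holds
#8 a8 + a6 + a7 = -4 + 6 + 0 = 2  holds
#9 a3 - a4 = -11 - (-4) = -7  holds
#10 6 mod 5 = 1  holds
#11 a3 - a7 = -11 - 0 = -11  holds
#12 max(-11, -4) = -4  holds

Constraints 2 and 4 are violated.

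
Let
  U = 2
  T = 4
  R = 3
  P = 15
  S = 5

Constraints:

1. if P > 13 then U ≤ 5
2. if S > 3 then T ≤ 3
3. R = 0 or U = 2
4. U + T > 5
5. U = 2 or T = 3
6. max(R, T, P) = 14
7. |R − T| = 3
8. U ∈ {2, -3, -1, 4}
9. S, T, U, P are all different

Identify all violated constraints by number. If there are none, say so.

Constraints 2, 6, 7 are violated.

1. P = 15 > 13, so we need U ≤ 5; U = 2 ≤ 5 — OK.
2. S = 5 > 3, so we need T ≤ 3; but T = 4 > 3 — violated.
3. R = 3 ≠ 0, but U = 2 = 2 (second disjunct) — OK.
4. U + T = 2 + 4 = 6; 6 > 5 — OK.
5. U = 2 = 2 (first disjunct) — OK.
6. max(3, 4, 15) = 15, not 14 — violated.
7. |3 − 4| = 1, not 3 — violated.
8. U = 2 is in {2, -3, -1, 4} — OK.
9. values 5, 4, 2, 15 are pairwise distinct — OK.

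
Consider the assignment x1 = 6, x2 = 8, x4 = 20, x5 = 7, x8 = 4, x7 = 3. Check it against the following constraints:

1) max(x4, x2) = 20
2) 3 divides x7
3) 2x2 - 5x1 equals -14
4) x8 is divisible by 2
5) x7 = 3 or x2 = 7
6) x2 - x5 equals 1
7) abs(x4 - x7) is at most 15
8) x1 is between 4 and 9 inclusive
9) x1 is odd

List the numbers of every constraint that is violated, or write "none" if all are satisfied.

No — constraints 7, 9 are not satisfied.

1) max(20, 8) = 20 — holds.
2) 3 / 3 = 1, so 3 divides 3 — holds.
3) 2x2 - 5x1 = 2(8) - 5(6) = -14 — holds.
4) 4 / 2 = 2, so 2 divides 4 — holds.
5) x7 = 3 = 3 (first disjunct) — holds.
6) x2 - x5 = 8 - 7 = 1 — holds.
7) abs(20 - 3) = 17; 17 > 15, exceeds bound 15 — fails.
8) x1 = 6 lies in [4, 9] — holds.
9) x1 = 6 is even — fails.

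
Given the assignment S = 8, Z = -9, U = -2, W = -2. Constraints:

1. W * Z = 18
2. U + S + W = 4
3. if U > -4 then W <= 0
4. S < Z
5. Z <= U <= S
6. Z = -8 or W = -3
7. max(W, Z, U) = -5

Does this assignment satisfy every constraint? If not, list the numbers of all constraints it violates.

1. W * Z = -2 * (-9) = 18 — holds.
2. U + S + W = -2 + 8 + (-2) = 4 — holds.
3. U = -2 > -4, so we need W ≤ 0; W = -2 ≤ 0 — holds.
4. S = 8, Z = -9; 8 ≥ -9 (want <) — does not hold.
5. values -9 <= -2 <= 8 — holds.
6. Z = -9 ≠ -8 and W = -2 ≠ -3; both disjuncts false — does not hold.
7. max(-2, -9, -2) = -2, not -5 — does not hold.

Violated: 4, 6, and 7.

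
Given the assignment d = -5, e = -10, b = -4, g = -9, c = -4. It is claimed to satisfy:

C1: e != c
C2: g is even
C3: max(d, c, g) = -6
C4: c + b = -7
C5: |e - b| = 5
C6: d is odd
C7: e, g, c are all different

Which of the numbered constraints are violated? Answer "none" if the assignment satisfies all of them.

C1: e = -10, c = -4; distinct — OK.
C2: g = -9 is odd — violated.
C3: max(-5, -4, -9) = -4, not -6 — violated.
C4: c + b = -4 + (-4) = -8, not -7 — violated.
C5: |-10 - (-4)| = 6, not 5 — violated.
C6: d = -5 is odd — OK.
C7: values -10, -9, -4 are pairwise distinct — OK.

The assignment fails constraints 2, 3, 4, 5.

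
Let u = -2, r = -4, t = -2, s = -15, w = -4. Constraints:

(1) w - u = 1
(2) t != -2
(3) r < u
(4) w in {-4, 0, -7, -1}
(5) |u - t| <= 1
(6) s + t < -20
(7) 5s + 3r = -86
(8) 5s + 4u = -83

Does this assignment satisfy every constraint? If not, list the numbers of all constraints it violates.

Violated: 1, 2, 6, 7.

(1) w - u = -4 - (-2) = -2, not 1  ✘
(2) t = -2, but -2 is required to differ  ✘
(3) r = -4, u = -2; -4 < -2  ✔
(4) w = -4 is in {-4, 0, -7, -1}  ✔
(5) |-2 - (-2)| = 0; 0 ≤ 1  ✔
(6) s + t = -15 + (-2) = -17; -17 ≥ -20, bound -20 not met  ✘
(7) 5s + 3r = 5(-15) + 3(-4) = -87, not -86  ✘
(8) 5s + 4u = 5(-15) + 4(-2) = -83  ✔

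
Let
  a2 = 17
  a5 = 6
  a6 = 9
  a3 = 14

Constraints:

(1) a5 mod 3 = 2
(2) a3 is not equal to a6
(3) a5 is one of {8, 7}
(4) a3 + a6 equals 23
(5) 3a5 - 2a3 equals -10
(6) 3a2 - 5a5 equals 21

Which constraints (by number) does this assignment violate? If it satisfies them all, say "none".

No — constraints 1 and 3 are not satisfied.

(1) 6 mod 3 = 0, not 2 — violated.
(2) a3 = 14, a6 = 9; distinct — satisfied.
(3) a5 = 6 is not in {8, 7} — violated.
(4) a3 + a6 = 14 + 9 = 23 — satisfied.
(5) 3a5 - 2a3 = 3(6) - 2(14) = -10 — satisfied.
(6) 3a2 - 5a5 = 3(17) - 5(6) = 21 — satisfied.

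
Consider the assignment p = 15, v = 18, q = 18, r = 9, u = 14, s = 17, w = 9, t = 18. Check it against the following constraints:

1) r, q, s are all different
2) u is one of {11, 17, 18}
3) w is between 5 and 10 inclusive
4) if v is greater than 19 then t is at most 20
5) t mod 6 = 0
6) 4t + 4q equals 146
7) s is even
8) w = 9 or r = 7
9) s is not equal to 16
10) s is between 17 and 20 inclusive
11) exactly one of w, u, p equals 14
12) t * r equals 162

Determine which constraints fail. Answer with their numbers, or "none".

Violated: 2, 6, 7.

1) values 9, 18, 17 are pairwise distinct  ✔
2) u = 14 is not in {11, 17, 18}  ✘
3) w = 9 lies in [5, 10]  ✔
4) v = 18, not > 19; antecedent false, conditional vacuously true  ✔
5) 18 mod 6 = 0  ✔
6) 4t + 4q = 4(18) + 4(18) = 144, not 146  ✘
7) s = 17 is odd  ✘
8) w = 9 = 9 (first disjunct)  ✔
9) s = 17, and 17 ≠ 16  ✔
10) s = 17 lies in [17, 20]  ✔
11) w=9, u=14, p=15; 1 of them equals 14  ✔
12) t * r = 18 * 9 = 162  ✔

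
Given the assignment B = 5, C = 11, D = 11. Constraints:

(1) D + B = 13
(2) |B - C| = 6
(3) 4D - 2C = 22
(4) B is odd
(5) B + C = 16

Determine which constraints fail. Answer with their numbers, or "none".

Constraint 1 does not hold.

(1) D + B = 11 + 5 = 16, not 13  fails
(2) |5 - 11| = 6  holds
(3) 4D - 2C = 4(11) - 2(11) = 22  holds
(4) B = 5 is odd  holds
(5) B + C = 5 + 11 = 16  holds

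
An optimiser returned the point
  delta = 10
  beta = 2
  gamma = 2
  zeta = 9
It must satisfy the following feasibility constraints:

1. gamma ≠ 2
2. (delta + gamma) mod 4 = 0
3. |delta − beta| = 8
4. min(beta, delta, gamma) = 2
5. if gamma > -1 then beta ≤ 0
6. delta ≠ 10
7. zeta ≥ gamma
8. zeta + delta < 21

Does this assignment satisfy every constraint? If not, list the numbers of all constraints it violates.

1. gamma = 2, but 2 is required to differ — violated.
2. delta + gamma = 12; 12 mod 4 = 0 — satisfied.
3. |10 − 2| = 8 — satisfied.
4. min(2, 10, 2) = 2 — satisfied.
5. gamma = 2 > -1, so we need beta ≤ 0; but beta = 2 > 0 — violated.
6. delta = 10, but 10 is required to differ — violated.
7. zeta = 9, gamma = 2; 9 ≥ 2 — satisfied.
8. zeta + delta = 9 + 10 = 19; 19 < 21 — satisfied.

Violated: 1, 5, 6.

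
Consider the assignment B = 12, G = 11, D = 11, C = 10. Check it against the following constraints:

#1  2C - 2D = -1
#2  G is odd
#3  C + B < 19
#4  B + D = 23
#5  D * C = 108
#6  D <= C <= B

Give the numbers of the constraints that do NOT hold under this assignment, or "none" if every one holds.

#1 2C - 2D = 2(10) - 2(11) = -2, not -1 — fails.
#2 G = 11 is odd — holds.
#3 C + B = 10 + 12 = 22; 22 ≥ 19, bound 19 not met — fails.
#4 B + D = 12 + 11 = 23 — holds.
#5 D * C = 11 * 10 = 110, not 108 — fails.
#6 values 11, 10, 12; D = 11 is not <= C = 10 — fails.

No — constraints 1, 3, 5, 6 are not satisfied.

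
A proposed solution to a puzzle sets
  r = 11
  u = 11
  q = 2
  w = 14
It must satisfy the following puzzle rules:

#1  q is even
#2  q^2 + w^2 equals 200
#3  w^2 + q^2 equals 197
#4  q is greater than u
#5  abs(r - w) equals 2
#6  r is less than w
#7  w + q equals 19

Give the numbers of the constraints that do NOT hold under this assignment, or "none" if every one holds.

#1 q = 2 is even — holds.
#2 q^2 + w^2 = 2^2 + 14^2 = 4 + 196 = 200 — holds.
#3 w^2 + q^2 = 14^2 + 2^2 = 196 + 4 = 200, not 197 — fails.
#4 q = 2, u = 11; 2 ≤ 11 (want >) — fails.
#5 abs(11 - 14) = 3, not 2 — fails.
#6 r = 11, w = 14; 11 < 14 — holds.
#7 w + q = 14 + 2 = 16, not 19 — fails.

Constraints 3, 4, 5, 7 are violated.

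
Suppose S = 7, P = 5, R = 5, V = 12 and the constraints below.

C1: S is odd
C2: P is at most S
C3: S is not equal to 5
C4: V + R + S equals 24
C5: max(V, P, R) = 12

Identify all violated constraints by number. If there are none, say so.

C1: S = 7 is odd — OK.
C2: P = 5, S = 7; 5 ≤ 7 — OK.
C3: S = 7, and 7 ≠ 5 — OK.
C4: V + R + S = 12 + 5 + 7 = 24 — OK.
C5: max(12, 5, 5) = 12 — OK.

No violations.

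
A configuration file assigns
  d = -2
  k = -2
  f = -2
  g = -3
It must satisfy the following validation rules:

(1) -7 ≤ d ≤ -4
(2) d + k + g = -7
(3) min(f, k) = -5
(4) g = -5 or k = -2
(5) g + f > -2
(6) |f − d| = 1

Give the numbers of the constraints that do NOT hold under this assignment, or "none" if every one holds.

No — constraints 1, 3, 5, 6 are not satisfied.

(1) d = -2 is outside [-7, -4]  ✗
(2) d + k + g = -2 + (-2) + (-3) = -7  ✓
(3) min(-2, -2) = -2, not -5  ✗
(4) g = -3 ≠ -5, but k = -2 = -2 (second disjunct)  ✓
(5) g + f = -3 + (-2) = -5; -5 ≤ -2, bound -2 not met  ✗
(6) |-2 − (-2)| = 0, not 1  ✗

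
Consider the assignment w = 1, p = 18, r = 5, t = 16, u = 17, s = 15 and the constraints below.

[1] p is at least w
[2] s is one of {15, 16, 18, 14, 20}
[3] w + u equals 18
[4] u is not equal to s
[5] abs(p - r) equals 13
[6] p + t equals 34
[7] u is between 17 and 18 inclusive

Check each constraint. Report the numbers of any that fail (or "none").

All constraints are satisfied.

[1] p = 18, w = 1; 18 ≥ 1  yes
[2] s = 15 is in {15, 16, 18, 14, 20}  yes
[3] w + u = 1 + 17 = 18  yes
[4] u = 17, s = 15; distinct  yes
[5] abs(18 - 5) = 13  yes
[6] p + t = 18 + 16 = 34  yes
[7] u = 17 lies in [17, 18]  yes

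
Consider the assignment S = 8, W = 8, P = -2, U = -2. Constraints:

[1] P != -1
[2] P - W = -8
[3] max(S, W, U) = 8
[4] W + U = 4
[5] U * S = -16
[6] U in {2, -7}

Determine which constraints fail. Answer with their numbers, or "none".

[1] P = -2, and -2 ≠ -1 — holds.
[2] P - W = -2 - 8 = -10, not -8 — fails.
[3] max(8, 8, -2) = 8 — holds.
[4] W + U = 8 + (-2) = 6, not 4 — fails.
[5] U * S = -2 * 8 = -16 — holds.
[6] U = -2 is not in {2, -7} — fails.

Constraints 2, 4, 6 do not hold.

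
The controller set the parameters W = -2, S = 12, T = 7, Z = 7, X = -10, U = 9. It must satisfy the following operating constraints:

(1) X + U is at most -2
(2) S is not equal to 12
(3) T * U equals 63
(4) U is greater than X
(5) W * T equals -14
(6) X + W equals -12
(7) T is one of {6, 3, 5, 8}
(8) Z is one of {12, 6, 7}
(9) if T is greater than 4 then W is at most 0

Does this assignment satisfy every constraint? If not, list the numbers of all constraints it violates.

Constraints 1, 2, 7 do not hold.

(1) X + U = -10 + 9 = -1; -1 > -2, bound -2 not met  FAIL
(2) S = 12, but 12 is required to differ  FAIL
(3) T * U = 7 * 9 = 63  OK
(4) U = 9, X = -10; 9 > -10  OK
(5) W * T = -2 * 7 = -14  OK
(6) X + W = -10 + (-2) = -12  OK
(7) T = 7 is not in {6, 3, 5, 8}  FAIL
(8) Z = 7 is in {12, 6, 7}  OK
(9) T = 7 > 4, so we need W ≤ 0; W = -2 ≤ 0  OK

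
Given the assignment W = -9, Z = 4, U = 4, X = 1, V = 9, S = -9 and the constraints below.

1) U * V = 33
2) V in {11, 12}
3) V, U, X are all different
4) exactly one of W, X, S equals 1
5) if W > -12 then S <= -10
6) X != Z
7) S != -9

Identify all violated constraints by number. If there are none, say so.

The assignment fails constraints 1, 2, 5, 7.

1) U * V = 4 * 9 = 36, not 33  fails
2) V = 9 is not in {11, 12}  fails
3) values 9, 4, 1 are pairwise distinct  holds
4) W=-9, X=1, S=-9; 1 of them equals 1  holds
5) W = -9 > -12, so we need S ≤ -10; but S = -9 > -10  fails
6) X = 1, Z = 4; distinct  holds
7) S = -9, but -9 is required to differ  fails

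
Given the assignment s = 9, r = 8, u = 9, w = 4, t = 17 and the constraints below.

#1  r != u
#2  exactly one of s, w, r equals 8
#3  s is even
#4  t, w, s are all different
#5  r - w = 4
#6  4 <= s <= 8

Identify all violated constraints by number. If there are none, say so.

The assignment fails constraints 3 and 6.

#1 r = 8, u = 9; distinct — OK.
#2 s=9, w=4, r=8; 1 of them equals 8 — OK.
#3 s = 9 is odd — violated.
#4 values 17, 4, 9 are pairwise distinct — OK.
#5 r - w = 8 - 4 = 4 — OK.
#6 s = 9 is outside [4, 8] — violated.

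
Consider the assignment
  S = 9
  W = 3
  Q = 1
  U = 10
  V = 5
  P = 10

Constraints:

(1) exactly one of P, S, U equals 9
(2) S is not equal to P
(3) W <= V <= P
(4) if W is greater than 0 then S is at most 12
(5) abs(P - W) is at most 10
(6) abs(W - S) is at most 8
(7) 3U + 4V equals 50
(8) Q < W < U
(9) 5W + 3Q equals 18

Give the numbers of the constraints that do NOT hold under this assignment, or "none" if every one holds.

(1) P=10, S=9, U=10; 1 of them equals 9  ✓
(2) S = 9, P = 10; distinct  ✓
(3) values 3 <= 5 <= 10  ✓
(4) W = 3 > 0, so we need S ≤ 12; S = 9 ≤ 12  ✓
(5) abs(10 - 3) = 7; 7 ≤ 10  ✓
(6) abs(3 - 9) = 6; 6 ≤ 8  ✓
(7) 3U + 4V = 3(10) + 4(5) = 50  ✓
(8) values 1 < 3 < 10  ✓
(9) 5W + 3Q = 5(3) + 3(1) = 18  ✓

Yes — all constraints hold.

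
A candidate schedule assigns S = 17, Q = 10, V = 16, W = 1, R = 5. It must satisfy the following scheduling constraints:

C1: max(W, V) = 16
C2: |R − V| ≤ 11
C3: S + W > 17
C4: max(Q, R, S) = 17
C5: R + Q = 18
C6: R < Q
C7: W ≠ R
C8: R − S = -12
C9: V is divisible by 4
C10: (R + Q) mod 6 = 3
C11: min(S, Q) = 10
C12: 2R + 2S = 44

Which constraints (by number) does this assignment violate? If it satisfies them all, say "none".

C1: max(1, 16) = 16  ✔
C2: |5 − 16| = 11; 11 ≤ 11  ✔
C3: S + W = 17 + 1 = 18; 18 > 17  ✔
C4: max(10, 5, 17) = 17  ✔
C5: R + Q = 5 + 10 = 15, not 18  ✘
C6: R = 5, Q = 10; 5 < 10  ✔
C7: W = 1, R = 5; distinct  ✔
C8: R − S = 5 − 17 = -12  ✔
C9: 16 / 4 = 4, so 4 divides 16  ✔
C10: R + Q = 15; 15 mod 6 = 3  ✔
C11: min(17, 10) = 10  ✔
C12: 2R + 2S = 2(5) + 2(17) = 44  ✔

Constraint 5 is violated.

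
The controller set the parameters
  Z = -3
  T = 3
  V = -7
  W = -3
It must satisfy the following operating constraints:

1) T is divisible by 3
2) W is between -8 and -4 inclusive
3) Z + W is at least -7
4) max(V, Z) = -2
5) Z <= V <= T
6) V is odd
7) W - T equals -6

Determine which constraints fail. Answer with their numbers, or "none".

Violated: 2, 4, and 5.

1) 3 / 3 = 1, so 3 divides 3  ✓
2) W = -3 is outside [-8, -4]  ✗
3) Z + W = -3 + (-3) = -6; -6 ≥ -7  ✓
4) max(-7, -3) = -3, not -2  ✗
5) values -3, -7, 3; Z = -3 is not <= V = -7  ✗
6) V = -7 is odd  ✓
7) W - T = -3 - 3 = -6  ✓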